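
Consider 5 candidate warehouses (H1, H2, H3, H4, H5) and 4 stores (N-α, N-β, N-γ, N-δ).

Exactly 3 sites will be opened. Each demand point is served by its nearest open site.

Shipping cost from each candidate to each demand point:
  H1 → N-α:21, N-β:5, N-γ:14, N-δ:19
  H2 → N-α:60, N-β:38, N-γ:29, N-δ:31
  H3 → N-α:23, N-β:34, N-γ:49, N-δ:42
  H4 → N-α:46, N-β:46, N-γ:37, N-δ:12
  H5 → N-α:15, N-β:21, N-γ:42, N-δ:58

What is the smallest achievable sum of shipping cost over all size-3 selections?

46

Open {H1, H4, H5}.
  N-α→H5 15, N-β→H1 5, N-γ→H1 14, N-δ→H4 12  ⇒ total 46.
Compare {H1, H2, H4}: total 52.
Compare {H1, H3, H4}: total 52.
No size-3 selection does better; minimum is 46.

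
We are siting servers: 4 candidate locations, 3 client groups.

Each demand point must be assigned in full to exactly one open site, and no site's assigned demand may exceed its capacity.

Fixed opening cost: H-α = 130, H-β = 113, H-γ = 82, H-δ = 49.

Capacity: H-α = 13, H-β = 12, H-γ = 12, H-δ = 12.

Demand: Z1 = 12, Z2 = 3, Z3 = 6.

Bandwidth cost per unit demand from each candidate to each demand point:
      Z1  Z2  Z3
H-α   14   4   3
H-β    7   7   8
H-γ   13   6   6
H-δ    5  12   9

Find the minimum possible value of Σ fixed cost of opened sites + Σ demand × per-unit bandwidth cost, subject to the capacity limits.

245

Open {H-γ, H-δ}; cheapest assignment that respects the capacities:
  H-γ (cap 12, load 9): Z2, Z3 — cost 3×6 + 6×6 = 54
  H-δ (cap 12, load 12): Z1 — cost 12×5 = 60
  Shipping 114, fixed 131 → total 245.
  Any other capacity-feasible assignment to {H-γ, H-δ} ships for at least 114.
Compare {H-α, H-δ}: its best feasible assignment gives total 269.
Compare {H-β, H-δ}: its best feasible assignment gives total 291.
Every other set of open sites that can feasibly serve all demand totals ≥ 269 even under its best assignment. Minimum: 245.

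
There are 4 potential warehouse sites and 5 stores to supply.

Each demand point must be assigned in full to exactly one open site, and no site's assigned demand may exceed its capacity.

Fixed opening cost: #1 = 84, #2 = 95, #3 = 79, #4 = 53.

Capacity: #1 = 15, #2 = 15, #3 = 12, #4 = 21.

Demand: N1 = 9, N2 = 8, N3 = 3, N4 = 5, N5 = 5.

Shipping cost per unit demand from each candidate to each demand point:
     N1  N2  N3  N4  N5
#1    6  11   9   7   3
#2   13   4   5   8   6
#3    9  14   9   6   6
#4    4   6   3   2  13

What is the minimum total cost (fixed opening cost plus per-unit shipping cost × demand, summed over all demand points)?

265

Open {#2, #4}; cheapest assignment that respects the capacities:
  #2 (cap 15, load 13): N2, N5 — cost 8×4 + 5×6 = 62
  #4 (cap 21, load 17): N1, N3, N4 — cost 9×4 + 3×3 + 5×2 = 55
  Shipping 117, fixed 148 → total 265.
  Any other capacity-feasible assignment to {#2, #4} ships for at least 117.
Compare {#1, #4}: its best feasible assignment gives total 273.
Compare {#3, #4}: its best feasible assignment gives total 285.
Every other set of open sites that can feasibly serve all demand totals ≥ 273 even under its best assignment. Minimum: 265.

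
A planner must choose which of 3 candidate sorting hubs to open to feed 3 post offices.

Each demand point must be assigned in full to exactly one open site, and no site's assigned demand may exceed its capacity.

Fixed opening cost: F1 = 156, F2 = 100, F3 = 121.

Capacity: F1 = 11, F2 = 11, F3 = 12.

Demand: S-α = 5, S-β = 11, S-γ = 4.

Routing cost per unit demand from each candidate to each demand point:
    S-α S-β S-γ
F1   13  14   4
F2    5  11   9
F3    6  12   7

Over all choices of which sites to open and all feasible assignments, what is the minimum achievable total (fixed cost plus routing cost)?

400

Open {F2, F3}; cheapest assignment that respects the capacities:
  F2 (cap 11, load 11): S-β — cost 11×11 = 121
  F3 (cap 12, load 9): S-α, S-γ — cost 5×6 + 4×7 = 58
  Shipping 179, fixed 221 → total 400.
  Any other capacity-feasible assignment to {F2, F3} ships for at least 179.
Compare {F1, F2}: its best feasible assignment gives total 458.
Compare {F1, F3}: its best feasible assignment gives total 489.
Every other set of open sites that can feasibly serve all demand totals ≥ 458 even under its best assignment. Minimum: 400.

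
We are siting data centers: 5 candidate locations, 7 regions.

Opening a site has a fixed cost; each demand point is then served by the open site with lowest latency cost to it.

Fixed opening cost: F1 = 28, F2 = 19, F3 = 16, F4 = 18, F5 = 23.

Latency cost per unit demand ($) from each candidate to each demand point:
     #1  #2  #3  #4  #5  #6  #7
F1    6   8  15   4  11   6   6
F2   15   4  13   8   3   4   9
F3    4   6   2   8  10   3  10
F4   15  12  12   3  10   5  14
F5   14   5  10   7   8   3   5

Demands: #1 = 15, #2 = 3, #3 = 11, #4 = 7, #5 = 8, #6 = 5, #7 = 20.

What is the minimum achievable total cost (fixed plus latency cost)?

Open {F2, F3, F4, F5}: assign each demand point to its cheapest open site.
  #1→F3 15×4=60, #2→F2 3×4=12, #3→F3 11×2=22, #4→F4 7×3=21, #5→F2 8×3=24, #6→F3 5×3=15, #7→F5 20×5=100
  latency cost 254, fixed 76 → total 330.
Compare {F2, F3, F5}: latency cost 282 + fixed 58 = 340.
Compare {F1, F2, F3}: latency cost 281 + fixed 63 = 344.
Compare {F1, F2, F3, F5}: latency cost 261 + fixed 86 = 347.
All other subsets cost ≥ 340. Minimum total cost: 330.

330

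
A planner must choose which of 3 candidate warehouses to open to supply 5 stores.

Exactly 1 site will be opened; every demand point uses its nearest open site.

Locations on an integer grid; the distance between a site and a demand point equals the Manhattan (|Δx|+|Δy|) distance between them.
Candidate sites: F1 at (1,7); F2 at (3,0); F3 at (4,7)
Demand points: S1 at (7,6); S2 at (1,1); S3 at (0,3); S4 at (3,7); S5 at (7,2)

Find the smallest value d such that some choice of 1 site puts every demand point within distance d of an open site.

9

Open {F3}.
  Farthest demand point is S2 at distance 9 (to F3); all others are ≤ 9.
With {F2} the worst case is 10.
With {F1} the worst case is 11.
No size-1 selection achieves below 9.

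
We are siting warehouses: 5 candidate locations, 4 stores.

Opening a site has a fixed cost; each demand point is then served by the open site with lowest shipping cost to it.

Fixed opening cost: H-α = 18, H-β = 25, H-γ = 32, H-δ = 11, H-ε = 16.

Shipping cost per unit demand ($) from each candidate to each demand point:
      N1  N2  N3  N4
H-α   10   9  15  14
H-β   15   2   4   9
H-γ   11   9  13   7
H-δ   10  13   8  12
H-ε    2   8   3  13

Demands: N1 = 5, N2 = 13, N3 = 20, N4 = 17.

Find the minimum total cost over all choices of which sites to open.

288

Open {H-β, H-γ, H-ε}: assign each demand point to its cheapest open site.
  N1→H-ε 5×2=10, N2→H-β 13×2=26, N3→H-ε 20×3=60, N4→H-γ 17×7=119
  shipping cost 215, fixed 73 → total 288.
Compare {H-β, H-ε}: shipping cost 249 + fixed 41 = 290.
Compare {H-β, H-γ, H-δ, H-ε}: shipping cost 215 + fixed 84 = 299.
Compare {H-β, H-δ, H-ε}: shipping cost 249 + fixed 52 = 301.
All other subsets cost ≥ 290. Minimum total cost: 288.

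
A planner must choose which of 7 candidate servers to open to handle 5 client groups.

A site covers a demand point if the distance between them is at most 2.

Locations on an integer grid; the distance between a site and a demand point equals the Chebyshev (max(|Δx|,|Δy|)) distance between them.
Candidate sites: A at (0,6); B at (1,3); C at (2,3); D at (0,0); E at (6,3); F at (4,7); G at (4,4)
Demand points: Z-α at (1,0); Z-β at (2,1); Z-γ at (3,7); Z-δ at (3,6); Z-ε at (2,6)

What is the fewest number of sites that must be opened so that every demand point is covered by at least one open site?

Coverage sets (demand points within 2 of each site):
  A: {Z-ε}
  B: {Z-β}
  C: {Z-β}
  D: {Z-α, Z-β}
  E: {}
  F: {Z-γ, Z-δ, Z-ε}
  G: {Z-δ, Z-ε}
No single site covers all 5 demand points.
But {D, F} covers everything, so the minimum is 2.

2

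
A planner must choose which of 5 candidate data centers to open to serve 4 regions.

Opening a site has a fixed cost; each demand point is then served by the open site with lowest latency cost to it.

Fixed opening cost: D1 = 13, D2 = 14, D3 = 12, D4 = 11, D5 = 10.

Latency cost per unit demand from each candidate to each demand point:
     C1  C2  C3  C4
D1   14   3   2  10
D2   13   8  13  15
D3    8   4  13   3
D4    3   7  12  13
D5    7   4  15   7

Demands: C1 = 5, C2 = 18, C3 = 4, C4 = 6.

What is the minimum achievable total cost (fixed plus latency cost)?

Open {D1, D3, D4}: assign each demand point to its cheapest open site.
  C1→D4 5×3=15, C2→D1 18×3=54, C3→D1 4×2=8, C4→D3 6×3=18
  latency cost 95, fixed 36 → total 131.
Compare {D1, D3, D4, D5}: latency cost 95 + fixed 46 = 141.
Compare {D1, D3}: latency cost 120 + fixed 25 = 145.
Compare {D1, D2, D3, D4}: latency cost 95 + fixed 50 = 145.
All other subsets cost ≥ 141. Minimum total cost: 131.

131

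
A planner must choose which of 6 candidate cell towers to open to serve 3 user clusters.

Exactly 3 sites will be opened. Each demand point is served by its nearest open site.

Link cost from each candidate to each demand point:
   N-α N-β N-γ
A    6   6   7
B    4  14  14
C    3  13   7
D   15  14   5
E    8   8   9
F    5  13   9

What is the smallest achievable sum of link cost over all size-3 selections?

14

Open {A, C, D}.
  N-α→C 3, N-β→A 6, N-γ→D 5  ⇒ total 14.
Compare {A, B, D}: total 15.
Compare {A, B, C}: total 16.
No size-3 selection does better; minimum is 14.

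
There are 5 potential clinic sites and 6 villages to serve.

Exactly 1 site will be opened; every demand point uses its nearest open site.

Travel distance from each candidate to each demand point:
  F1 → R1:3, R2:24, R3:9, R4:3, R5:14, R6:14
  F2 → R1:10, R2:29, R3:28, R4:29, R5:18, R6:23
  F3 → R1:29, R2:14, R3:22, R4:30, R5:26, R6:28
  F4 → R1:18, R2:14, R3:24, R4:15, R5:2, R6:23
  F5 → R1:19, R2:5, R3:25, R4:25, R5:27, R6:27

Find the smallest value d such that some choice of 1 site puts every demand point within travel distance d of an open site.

24

Open {F1}.
  Farthest demand point is R2 at travel distance 24 (to F1); all others are ≤ 24.
With {F4} the worst case is 24.
With {F5} the worst case is 27.
No size-1 selection achieves below 24.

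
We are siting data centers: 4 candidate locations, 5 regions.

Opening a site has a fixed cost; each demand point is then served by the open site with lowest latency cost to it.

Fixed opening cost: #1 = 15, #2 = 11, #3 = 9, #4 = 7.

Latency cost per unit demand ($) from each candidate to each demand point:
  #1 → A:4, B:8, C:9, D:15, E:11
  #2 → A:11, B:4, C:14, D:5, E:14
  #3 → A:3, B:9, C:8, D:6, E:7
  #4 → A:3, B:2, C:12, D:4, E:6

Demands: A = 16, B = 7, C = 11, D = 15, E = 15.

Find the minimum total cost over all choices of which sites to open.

316

Open {#3, #4}: assign each demand point to its cheapest open site.
  A→#3 16×3=48, B→#4 7×2=14, C→#3 11×8=88, D→#4 15×4=60, E→#4 15×6=90
  latency cost 300, fixed 16 → total 316.
Compare {#2, #3, #4}: latency cost 300 + fixed 27 = 327.
Compare {#1, #3, #4}: latency cost 300 + fixed 31 = 331.
Compare {#1, #4}: latency cost 311 + fixed 22 = 333.
All other subsets cost ≥ 327. Minimum total cost: 316.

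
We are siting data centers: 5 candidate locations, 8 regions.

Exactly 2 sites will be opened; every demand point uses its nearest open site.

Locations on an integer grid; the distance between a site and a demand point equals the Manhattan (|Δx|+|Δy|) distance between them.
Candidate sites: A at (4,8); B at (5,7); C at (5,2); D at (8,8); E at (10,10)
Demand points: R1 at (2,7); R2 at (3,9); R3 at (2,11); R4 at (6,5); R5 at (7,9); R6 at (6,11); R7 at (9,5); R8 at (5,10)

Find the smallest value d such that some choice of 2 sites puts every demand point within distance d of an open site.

Open {A, D}.
  Farthest demand point is R3 at distance 5 (to A); all others are ≤ 5.
With {A, B} the worst case is 6.
With {A, E} the worst case is 6.
No size-2 selection achieves below 5.

5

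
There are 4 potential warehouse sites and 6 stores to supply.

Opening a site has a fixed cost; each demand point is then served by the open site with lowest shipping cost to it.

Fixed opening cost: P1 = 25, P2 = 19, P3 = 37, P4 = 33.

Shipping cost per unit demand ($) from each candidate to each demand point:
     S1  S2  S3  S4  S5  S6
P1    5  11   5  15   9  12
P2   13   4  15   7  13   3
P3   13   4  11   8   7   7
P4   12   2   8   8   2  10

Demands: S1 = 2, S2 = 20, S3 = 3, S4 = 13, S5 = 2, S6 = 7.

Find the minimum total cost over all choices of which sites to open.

256

Open {P2, P4}: assign each demand point to its cheapest open site.
  S1→P4 2×12=24, S2→P4 20×2=40, S3→P4 3×8=24, S4→P2 13×7=91, S5→P4 2×2=4, S6→P2 7×3=21
  shipping cost 204, fixed 52 → total 256.
Compare {P1, P2, P4}: shipping cost 181 + fixed 77 = 258.
Compare {P1, P2}: shipping cost 235 + fixed 44 = 279.
Compare {P2, P3, P4}: shipping cost 204 + fixed 89 = 293.
All other subsets cost ≥ 258. Minimum total cost: 256.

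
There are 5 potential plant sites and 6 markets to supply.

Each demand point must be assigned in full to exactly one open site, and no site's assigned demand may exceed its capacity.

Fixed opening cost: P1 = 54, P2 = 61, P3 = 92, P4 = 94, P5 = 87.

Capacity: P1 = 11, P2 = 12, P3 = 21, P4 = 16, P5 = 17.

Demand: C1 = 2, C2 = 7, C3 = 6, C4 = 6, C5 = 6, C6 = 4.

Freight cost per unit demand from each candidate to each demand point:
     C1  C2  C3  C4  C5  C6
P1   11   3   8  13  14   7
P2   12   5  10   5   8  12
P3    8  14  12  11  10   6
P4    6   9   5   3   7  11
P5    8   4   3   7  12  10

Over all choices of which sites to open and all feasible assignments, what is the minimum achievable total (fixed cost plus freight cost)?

339

Open {P4, P5}; cheapest assignment that respects the capacities:
  P4 (cap 16, load 14): C1, C4, C5 — cost 2×6 + 6×3 + 6×7 = 72
  P5 (cap 17, load 17): C2, C3, C6 — cost 7×4 + 6×3 + 4×10 = 86
  Shipping 158, fixed 181 → total 339.
  Any other capacity-feasible assignment to {P4, P5} ships for at least 158.
Compare {P1, P2, P5}: its best feasible assignment gives total 363.
Compare {P1, P2, P4}: its best feasible assignment gives total 366.
Every other set of open sites that can feasibly serve all demand totals ≥ 363 even under its best assignment. Minimum: 339.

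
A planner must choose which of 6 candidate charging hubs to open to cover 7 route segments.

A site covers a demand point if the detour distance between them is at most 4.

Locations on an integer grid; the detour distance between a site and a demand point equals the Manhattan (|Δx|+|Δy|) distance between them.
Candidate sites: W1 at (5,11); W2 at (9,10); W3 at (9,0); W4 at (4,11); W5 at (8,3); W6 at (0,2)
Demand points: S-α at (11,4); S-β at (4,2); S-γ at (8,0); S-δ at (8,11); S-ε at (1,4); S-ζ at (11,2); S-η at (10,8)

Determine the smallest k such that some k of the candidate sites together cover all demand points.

Coverage sets (demand points within 4 of each site):
  W1: {S-δ}
  W2: {S-δ, S-η}
  W3: {S-γ, S-ζ}
  W4: {S-δ}
  W5: {S-α, S-γ, S-ζ}
  W6: {S-β, S-ε}
No 2 sites suffice: every size-2 union leaves at least one demand point uncovered.
But {W2, W5, W6} covers everything, so the minimum is 3.

3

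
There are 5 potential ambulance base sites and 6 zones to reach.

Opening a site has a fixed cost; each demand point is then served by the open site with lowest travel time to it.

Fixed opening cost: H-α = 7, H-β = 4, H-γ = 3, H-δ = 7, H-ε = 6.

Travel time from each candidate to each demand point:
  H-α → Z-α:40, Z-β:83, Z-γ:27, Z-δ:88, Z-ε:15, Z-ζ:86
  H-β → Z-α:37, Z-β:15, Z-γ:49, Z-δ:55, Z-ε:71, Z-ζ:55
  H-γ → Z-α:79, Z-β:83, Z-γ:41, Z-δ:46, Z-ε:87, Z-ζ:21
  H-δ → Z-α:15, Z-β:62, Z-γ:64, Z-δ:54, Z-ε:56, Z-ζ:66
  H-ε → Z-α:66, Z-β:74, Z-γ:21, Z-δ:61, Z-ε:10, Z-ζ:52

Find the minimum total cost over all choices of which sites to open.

Open {H-β, H-γ, H-δ, H-ε}: assign each demand point to its cheapest open site.
  Z-α→H-δ 15, Z-β→H-β 15, Z-γ→H-ε 21, Z-δ→H-γ 46, Z-ε→H-ε 10, Z-ζ→H-γ 21
  travel time 128, fixed 20 → total 148.
Compare {H-α, H-β, H-γ, H-δ, H-ε}: travel time 128 + fixed 27 = 155.
Compare {H-α, H-β, H-γ, H-δ}: travel time 139 + fixed 21 = 160.
Compare {H-β, H-γ, H-ε}: travel time 150 + fixed 13 = 163.
All other subsets cost ≥ 155. Minimum total cost: 148.

148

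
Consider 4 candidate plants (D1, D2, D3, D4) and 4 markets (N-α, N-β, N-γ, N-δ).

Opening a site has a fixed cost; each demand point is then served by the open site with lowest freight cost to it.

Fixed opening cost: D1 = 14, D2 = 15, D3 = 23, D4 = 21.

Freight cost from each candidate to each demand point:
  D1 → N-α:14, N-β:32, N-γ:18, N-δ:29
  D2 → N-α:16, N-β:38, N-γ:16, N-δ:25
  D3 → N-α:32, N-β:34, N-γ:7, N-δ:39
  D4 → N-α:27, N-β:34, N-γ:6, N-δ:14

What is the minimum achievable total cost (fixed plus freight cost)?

101

Open {D1, D4}: assign each demand point to its cheapest open site.
  N-α→D1 14, N-β→D1 32, N-γ→D4 6, N-δ→D4 14
  freight cost 66, fixed 35 → total 101.
Compare {D4}: freight cost 81 + fixed 21 = 102.
Compare {D2, D4}: freight cost 70 + fixed 36 = 106.
Compare {D1}: freight cost 93 + fixed 14 = 107.
All other subsets cost ≥ 102. Minimum total cost: 101.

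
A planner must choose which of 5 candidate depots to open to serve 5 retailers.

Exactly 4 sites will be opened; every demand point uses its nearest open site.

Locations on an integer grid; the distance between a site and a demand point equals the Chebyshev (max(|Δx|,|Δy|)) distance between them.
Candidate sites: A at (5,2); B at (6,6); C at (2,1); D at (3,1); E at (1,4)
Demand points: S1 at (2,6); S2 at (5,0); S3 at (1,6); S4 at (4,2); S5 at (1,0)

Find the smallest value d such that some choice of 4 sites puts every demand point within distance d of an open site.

Open {A, B, C, E}.
  Farthest demand point is S1 at distance 2 (to E); all others are ≤ 2.
With {A, B, D, E} the worst case is 2.
With {A, C, D, E} the worst case is 2.
No size-4 selection achieves below 2.

2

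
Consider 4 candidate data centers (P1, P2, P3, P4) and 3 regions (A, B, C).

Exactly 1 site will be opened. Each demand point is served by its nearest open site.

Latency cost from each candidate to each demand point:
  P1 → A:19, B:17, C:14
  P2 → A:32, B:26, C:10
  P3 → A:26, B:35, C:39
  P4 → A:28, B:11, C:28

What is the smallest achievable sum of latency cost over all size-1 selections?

Open {P1}.
  A→P1 19, B→P1 17, C→P1 14  ⇒ total 50.
Compare {P4}: total 67.
Compare {P2}: total 68.
No size-1 selection does better; minimum is 50.

50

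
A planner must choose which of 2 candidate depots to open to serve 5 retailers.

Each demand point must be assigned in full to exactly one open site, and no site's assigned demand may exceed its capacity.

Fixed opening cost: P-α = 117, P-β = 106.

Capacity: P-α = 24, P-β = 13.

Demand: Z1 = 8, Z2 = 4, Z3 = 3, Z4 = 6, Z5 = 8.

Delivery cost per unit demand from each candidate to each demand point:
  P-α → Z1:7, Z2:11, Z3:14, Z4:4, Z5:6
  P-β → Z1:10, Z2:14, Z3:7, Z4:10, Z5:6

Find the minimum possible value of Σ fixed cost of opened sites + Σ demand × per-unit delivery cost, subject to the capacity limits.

Open {P-α, P-β}; cheapest assignment that respects the capacities:
  P-α (cap 24, load 18): Z1, Z2, Z4 — cost 8×7 + 4×11 + 6×4 = 124
  P-β (cap 13, load 11): Z3, Z5 — cost 3×7 + 8×6 = 69
  Shipping 193, fixed 223 → total 416.
  Any other capacity-feasible assignment to {P-α, P-β} ships for at least 193.
Total demand is 29 and no other set of sites has combined capacity ≥ 29, so {P-α, P-β} is the only feasible choice of open sites. Minimum: 416.

416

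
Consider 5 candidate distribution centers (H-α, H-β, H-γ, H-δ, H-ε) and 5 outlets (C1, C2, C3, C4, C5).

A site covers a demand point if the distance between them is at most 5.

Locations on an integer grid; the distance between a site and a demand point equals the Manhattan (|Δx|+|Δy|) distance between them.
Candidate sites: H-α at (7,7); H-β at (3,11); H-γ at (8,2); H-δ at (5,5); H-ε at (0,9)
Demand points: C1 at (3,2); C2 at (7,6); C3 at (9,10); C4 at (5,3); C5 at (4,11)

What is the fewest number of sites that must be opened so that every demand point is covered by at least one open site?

3

Coverage sets (demand points within 5 of each site):
  H-α: {C2, C3}
  H-β: {C5}
  H-γ: {C1, C2, C4}
  H-δ: {C1, C2, C4}
  H-ε: {}
No 2 sites suffice: every size-2 union leaves at least one demand point uncovered.
But {H-α, H-β, H-γ} covers everything, so the minimum is 3.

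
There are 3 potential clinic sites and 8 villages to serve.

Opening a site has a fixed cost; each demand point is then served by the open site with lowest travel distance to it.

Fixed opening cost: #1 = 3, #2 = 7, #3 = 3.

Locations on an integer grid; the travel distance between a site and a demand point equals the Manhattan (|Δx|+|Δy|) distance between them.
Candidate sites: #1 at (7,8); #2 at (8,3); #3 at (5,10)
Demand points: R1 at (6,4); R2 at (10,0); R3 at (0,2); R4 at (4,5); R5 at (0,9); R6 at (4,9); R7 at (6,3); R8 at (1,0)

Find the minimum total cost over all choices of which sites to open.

53

Open {#2, #3}: assign each demand point to its cheapest open site.
  R1→#2 3, R2→#2 5, R3→#2 9, R4→#2 6, R5→#3 6, R6→#3 2, R7→#2 2, R8→#2 10
  travel distance 43, fixed 10 → total 53.
Compare {#1, #2, #3}: travel distance 43 + fixed 13 = 56.
Compare {#1, #2}: travel distance 47 + fixed 10 = 57.
Compare {#2}: travel distance 59 + fixed 7 = 66.
All other subsets cost ≥ 56. Minimum total cost: 53.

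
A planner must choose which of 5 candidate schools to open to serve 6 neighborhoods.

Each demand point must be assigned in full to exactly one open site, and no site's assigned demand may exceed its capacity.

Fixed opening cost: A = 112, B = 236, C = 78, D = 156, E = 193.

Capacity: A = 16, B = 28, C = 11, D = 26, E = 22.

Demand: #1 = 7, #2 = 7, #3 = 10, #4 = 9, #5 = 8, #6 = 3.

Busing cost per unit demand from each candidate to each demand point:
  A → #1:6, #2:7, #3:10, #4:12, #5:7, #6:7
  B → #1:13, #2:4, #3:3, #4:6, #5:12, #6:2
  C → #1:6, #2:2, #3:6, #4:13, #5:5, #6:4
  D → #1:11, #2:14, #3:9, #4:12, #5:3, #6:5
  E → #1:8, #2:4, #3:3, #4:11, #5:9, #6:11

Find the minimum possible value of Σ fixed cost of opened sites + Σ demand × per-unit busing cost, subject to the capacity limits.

Open {B, D}; cheapest assignment that respects the capacities:
  B (cap 28, load 26): #2, #3, #4 — cost 7×4 + 10×3 + 9×6 = 112
  D (cap 26, load 18): #1, #5, #6 — cost 7×11 + 8×3 + 3×5 = 116
  Shipping 228, fixed 392 → total 620.
  Any other capacity-feasible assignment to {B, D} ships for at least 228.
Compare {A, B, C}: its best feasible assignment gives total 628.
Compare {A, C, D}: its best feasible assignment gives total 636.
Every other set of open sites that can feasibly serve all demand totals ≥ 628 even under its best assignment. Minimum: 620.

620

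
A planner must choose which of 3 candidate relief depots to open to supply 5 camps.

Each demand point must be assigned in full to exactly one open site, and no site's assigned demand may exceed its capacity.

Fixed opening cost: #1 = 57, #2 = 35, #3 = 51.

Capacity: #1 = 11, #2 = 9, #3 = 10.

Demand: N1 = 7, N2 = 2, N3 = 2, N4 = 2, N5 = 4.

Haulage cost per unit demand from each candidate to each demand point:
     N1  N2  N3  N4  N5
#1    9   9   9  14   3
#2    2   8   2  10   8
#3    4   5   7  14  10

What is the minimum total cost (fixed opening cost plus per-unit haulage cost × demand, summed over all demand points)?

168

Open {#1, #2}; cheapest assignment that respects the capacities:
  #1 (cap 11, load 8): N2, N4, N5 — cost 2×9 + 2×14 + 4×3 = 58
  #2 (cap 9, load 9): N1, N3 — cost 7×2 + 2×2 = 18
  Shipping 76, fixed 92 → total 168.
  Any other capacity-feasible assignment to {#1, #2} ships for at least 76.
Compare {#2, #3}: its best feasible assignment gives total 180.
Compare {#1, #3}: its best feasible assignment gives total 204.
Every other set of open sites that can feasibly serve all demand totals ≥ 180 even under its best assignment. Minimum: 168.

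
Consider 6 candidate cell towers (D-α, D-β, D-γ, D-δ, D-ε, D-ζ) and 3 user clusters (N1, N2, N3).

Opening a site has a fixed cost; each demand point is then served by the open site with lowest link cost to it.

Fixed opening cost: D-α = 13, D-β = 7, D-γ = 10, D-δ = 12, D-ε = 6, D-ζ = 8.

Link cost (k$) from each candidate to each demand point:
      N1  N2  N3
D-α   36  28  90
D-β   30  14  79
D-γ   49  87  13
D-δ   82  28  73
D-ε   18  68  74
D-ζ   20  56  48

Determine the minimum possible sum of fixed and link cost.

68

Open {D-β, D-γ, D-ε}: assign each demand point to its cheapest open site.
  N1→D-ε 18, N2→D-β 14, N3→D-γ 13
  link cost 45, fixed 23 → total 68.
Compare {D-β, D-γ, D-ζ}: link cost 47 + fixed 25 = 72.
Compare {D-β, D-γ}: link cost 57 + fixed 17 = 74.
Compare {D-β, D-γ, D-ε, D-ζ}: link cost 45 + fixed 31 = 76.
All other subsets cost ≥ 72. Minimum total cost: 68.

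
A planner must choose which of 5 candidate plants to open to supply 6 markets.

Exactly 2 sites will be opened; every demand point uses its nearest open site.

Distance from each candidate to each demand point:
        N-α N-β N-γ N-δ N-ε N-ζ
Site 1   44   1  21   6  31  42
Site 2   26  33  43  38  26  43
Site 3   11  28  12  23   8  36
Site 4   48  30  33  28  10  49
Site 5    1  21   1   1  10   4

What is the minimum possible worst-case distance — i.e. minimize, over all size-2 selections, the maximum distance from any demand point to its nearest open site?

10

Open {Site 1, Site 5}.
  Farthest demand point is N-ε at distance 10 (to Site 5); all others are ≤ 10.
With {Site 2, Site 5} the worst case is 21.
With {Site 3, Site 5} the worst case is 21.
No size-2 selection achieves below 10.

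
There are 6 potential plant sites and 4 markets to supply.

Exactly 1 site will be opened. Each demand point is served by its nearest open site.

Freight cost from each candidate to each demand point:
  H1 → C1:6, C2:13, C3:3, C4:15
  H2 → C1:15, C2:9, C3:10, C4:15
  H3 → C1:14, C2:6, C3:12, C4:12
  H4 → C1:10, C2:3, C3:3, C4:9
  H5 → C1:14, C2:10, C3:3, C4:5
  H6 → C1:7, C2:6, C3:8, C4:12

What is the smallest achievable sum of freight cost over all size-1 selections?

Open {H4}.
  C1→H4 10, C2→H4 3, C3→H4 3, C4→H4 9  ⇒ total 25.
Compare {H5}: total 32.
Compare {H6}: total 33.
No size-1 selection does better; minimum is 25.

25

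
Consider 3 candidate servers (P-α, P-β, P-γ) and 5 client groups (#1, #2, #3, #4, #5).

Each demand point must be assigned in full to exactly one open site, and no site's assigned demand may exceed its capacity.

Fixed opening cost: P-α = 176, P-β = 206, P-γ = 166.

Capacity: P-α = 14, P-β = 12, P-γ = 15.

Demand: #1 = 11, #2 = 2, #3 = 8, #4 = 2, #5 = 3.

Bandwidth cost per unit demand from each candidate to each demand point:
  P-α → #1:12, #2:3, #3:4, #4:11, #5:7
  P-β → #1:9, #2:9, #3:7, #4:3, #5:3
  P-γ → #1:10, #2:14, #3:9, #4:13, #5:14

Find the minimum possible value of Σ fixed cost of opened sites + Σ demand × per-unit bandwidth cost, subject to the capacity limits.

537

Open {P-α, P-γ}; cheapest assignment that respects the capacities:
  P-α (cap 14, load 13): #2, #3, #5 — cost 2×3 + 8×4 + 3×7 = 59
  P-γ (cap 15, load 13): #1, #4 — cost 11×10 + 2×13 = 136
  Shipping 195, fixed 342 → total 537.
  Any other capacity-feasible assignment to {P-α, P-γ} ships for at least 195.
Compare {P-β, P-γ}: its best feasible assignment gives total 601.
Compare {P-α, P-β}: its best feasible assignment gives total 615.
Every other set of open sites that can feasibly serve all demand totals ≥ 601 even under its best assignment. Minimum: 537.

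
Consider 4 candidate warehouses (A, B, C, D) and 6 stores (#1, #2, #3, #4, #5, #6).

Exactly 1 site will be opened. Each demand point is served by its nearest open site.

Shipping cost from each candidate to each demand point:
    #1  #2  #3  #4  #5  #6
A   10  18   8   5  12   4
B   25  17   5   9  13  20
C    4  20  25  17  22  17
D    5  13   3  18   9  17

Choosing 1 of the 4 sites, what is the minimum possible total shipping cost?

57

Open {A}.
  #1→A 10, #2→A 18, #3→A 8, #4→A 5, #5→A 12, #6→A 4  ⇒ total 57.
Compare {D}: total 65.
Compare {B}: total 89.
No size-1 selection does better; minimum is 57.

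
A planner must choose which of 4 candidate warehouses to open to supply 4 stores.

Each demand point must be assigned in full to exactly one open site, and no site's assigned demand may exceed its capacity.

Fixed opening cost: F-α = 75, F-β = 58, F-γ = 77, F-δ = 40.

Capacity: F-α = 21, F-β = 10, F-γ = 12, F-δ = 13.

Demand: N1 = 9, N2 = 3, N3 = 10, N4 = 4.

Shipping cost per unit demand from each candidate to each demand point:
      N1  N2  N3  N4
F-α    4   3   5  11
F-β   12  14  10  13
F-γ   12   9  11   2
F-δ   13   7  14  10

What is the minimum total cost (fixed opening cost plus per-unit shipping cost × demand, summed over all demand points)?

262

Open {F-α, F-δ}; cheapest assignment that respects the capacities:
  F-α (cap 21, load 19): N1, N3 — cost 9×4 + 10×5 = 86
  F-δ (cap 13, load 7): N2, N4 — cost 3×7 + 4×10 = 61
  Shipping 147, fixed 115 → total 262.
  Any other capacity-feasible assignment to {F-α, F-δ} ships for at least 147.
Compare {F-α, F-γ}: its best feasible assignment gives total 273.
Compare {F-α, F-γ, F-δ}: its best feasible assignment gives total 307.
Every other set of open sites that can feasibly serve all demand totals ≥ 273 even under its best assignment. Minimum: 262.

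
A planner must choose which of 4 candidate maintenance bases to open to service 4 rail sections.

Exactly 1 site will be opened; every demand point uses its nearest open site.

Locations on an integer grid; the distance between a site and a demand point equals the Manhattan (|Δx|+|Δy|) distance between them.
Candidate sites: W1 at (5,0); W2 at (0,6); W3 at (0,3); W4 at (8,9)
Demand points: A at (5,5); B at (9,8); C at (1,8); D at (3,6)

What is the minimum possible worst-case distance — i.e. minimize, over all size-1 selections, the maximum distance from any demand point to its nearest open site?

Open {W4}.
  Farthest demand point is C at distance 8 (to W4); all others are ≤ 8.
With {W2} the worst case is 11.
With {W1} the worst case is 12.
No size-1 selection achieves below 8.

8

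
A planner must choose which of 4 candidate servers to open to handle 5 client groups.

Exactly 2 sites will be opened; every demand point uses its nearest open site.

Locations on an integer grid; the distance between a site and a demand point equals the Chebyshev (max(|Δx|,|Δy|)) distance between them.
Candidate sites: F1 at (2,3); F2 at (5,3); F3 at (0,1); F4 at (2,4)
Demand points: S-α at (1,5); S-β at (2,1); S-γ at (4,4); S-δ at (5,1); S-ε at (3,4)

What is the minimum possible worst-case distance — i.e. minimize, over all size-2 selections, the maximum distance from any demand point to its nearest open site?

2

Open {F1, F2}.
  Farthest demand point is S-α at distance 2 (to F1); all others are ≤ 2.
With {F1, F3} the worst case is 3.
With {F1, F4} the worst case is 3.
No size-2 selection achieves below 2.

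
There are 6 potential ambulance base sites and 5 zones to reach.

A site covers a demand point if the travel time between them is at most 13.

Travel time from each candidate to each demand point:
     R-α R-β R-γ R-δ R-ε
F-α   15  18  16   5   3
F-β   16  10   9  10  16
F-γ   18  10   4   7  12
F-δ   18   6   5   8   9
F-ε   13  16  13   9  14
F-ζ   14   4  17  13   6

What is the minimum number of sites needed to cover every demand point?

Coverage sets (demand points within 13 of each site):
  F-α: {R-δ, R-ε}
  F-β: {R-β, R-γ, R-δ}
  F-γ: {R-β, R-γ, R-δ, R-ε}
  F-δ: {R-β, R-γ, R-δ, R-ε}
  F-ε: {R-α, R-γ, R-δ}
  F-ζ: {R-β, R-δ, R-ε}
No single site covers all 5 demand points.
But {F-γ, F-ε} covers everything, so the minimum is 2.

2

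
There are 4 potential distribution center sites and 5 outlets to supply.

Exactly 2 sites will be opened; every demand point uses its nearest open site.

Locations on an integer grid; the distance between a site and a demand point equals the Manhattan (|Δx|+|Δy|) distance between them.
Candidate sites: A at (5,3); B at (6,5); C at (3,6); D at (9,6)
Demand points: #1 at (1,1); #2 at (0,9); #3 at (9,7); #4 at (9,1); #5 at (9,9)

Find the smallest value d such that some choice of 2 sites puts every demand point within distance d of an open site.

Open {B, C}.
  Farthest demand point is #1 at distance 7 (to C); all others are ≤ 7.
With {C, D} the worst case is 7.
With {A, C} the worst case is 9.
No size-2 selection achieves below 7.

7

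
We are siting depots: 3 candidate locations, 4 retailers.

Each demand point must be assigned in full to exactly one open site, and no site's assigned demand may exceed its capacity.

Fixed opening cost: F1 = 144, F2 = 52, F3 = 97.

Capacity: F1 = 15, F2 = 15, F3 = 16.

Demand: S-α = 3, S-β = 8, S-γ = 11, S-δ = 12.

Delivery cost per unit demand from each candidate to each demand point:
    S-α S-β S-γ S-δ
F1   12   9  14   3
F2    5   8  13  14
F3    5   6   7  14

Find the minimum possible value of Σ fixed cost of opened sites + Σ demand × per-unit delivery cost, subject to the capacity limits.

485

Open {F1, F2, F3}; cheapest assignment that respects the capacities:
  F1 (cap 15, load 12): S-δ — cost 12×3 = 36
  F2 (cap 15, load 11): S-α, S-β — cost 3×5 + 8×8 = 79
  F3 (cap 16, load 11): S-γ — cost 11×7 = 77
  Shipping 192, fixed 293 → total 485.
  Any other capacity-feasible assignment to {F1, F2, F3} ships for at least 192.
Total demand is 34 and no other set of sites has combined capacity ≥ 34, so {F1, F2, F3} is the only feasible choice of open sites. Minimum: 485.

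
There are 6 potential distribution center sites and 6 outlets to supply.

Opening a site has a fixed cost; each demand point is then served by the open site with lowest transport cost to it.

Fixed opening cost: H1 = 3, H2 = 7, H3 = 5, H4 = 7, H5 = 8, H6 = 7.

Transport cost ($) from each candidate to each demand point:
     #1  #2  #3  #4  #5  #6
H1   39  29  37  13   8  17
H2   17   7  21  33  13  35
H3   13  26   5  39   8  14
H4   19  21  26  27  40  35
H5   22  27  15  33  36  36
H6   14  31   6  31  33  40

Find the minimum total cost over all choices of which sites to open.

Open {H1, H2, H3}: assign each demand point to its cheapest open site.
  #1→H3 13, #2→H2 7, #3→H3 5, #4→H1 13, #5→H1 8, #6→H3 14
  transport cost 60, fixed 15 → total 75.
Compare {H1, H2, H6}: transport cost 65 + fixed 17 = 82.
Compare {H1, H2, H3, H4}: transport cost 60 + fixed 22 = 82.
Compare {H1, H2, H3, H6}: transport cost 60 + fixed 22 = 82.
All other subsets cost ≥ 82. Minimum total cost: 75.

75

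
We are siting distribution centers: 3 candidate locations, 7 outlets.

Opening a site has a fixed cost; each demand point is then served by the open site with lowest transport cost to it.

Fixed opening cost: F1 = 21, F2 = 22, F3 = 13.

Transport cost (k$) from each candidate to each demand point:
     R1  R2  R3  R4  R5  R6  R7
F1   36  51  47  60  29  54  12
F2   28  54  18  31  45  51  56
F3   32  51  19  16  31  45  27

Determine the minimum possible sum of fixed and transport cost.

234

Open {F3}: assign each demand point to its cheapest open site.
  R1→F3 32, R2→F3 51, R3→F3 19, R4→F3 16, R5→F3 31, R6→F3 45, R7→F3 27
  transport cost 221, fixed 13 → total 234.
Compare {F1, F3}: transport cost 204 + fixed 34 = 238.
Compare {F2, F3}: transport cost 216 + fixed 35 = 251.
Compare {F1, F2, F3}: transport cost 199 + fixed 56 = 255.
All other subsets cost ≥ 238. Minimum total cost: 234.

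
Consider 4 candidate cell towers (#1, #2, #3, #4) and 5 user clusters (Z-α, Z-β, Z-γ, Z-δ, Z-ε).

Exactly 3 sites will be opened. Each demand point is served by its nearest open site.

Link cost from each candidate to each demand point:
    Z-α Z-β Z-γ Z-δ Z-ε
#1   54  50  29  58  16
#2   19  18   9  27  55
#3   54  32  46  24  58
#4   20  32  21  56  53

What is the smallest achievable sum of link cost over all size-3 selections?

Open {#1, #2, #3}.
  Z-α→#2 19, Z-β→#2 18, Z-γ→#2 9, Z-δ→#3 24, Z-ε→#1 16  ⇒ total 86.
Compare {#1, #2, #4}: total 89.
Compare {#1, #3, #4}: total 113.
No size-3 selection does better; minimum is 86.

86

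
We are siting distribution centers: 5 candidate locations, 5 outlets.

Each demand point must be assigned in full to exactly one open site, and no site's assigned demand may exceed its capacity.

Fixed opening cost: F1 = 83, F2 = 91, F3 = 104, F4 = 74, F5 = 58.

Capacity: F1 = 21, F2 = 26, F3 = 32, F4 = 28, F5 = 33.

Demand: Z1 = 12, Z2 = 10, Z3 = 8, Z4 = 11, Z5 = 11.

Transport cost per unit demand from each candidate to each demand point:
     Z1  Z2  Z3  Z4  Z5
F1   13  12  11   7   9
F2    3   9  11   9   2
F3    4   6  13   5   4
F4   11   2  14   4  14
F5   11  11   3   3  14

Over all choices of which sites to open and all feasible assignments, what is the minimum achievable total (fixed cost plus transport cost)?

358

Open {F2, F4, F5}; cheapest assignment that respects the capacities:
  F2 (cap 26, load 23): Z1, Z5 — cost 12×3 + 11×2 = 58
  F4 (cap 28, load 10): Z2 — cost 10×2 = 20
  F5 (cap 33, load 19): Z3, Z4 — cost 8×3 + 11×3 = 57
  Shipping 135, fixed 223 → total 358.
  Any other capacity-feasible assignment to {F2, F4, F5} ships for at least 135.
Compare {F2, F5}: its best feasible assignment gives total 374.
Compare {F3, F4, F5}: its best feasible assignment gives total 405.
Every other set of open sites that can feasibly serve all demand totals ≥ 374 even under its best assignment. Minimum: 358.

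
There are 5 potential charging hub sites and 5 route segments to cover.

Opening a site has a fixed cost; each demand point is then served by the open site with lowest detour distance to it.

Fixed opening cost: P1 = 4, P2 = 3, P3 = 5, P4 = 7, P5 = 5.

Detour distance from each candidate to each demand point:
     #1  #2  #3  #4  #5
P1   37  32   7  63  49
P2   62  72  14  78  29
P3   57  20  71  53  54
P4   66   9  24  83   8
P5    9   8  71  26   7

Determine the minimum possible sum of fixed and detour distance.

Open {P1, P5}: assign each demand point to its cheapest open site.
  #1→P5 9, #2→P5 8, #3→P1 7, #4→P5 26, #5→P5 7
  detour distance 57, fixed 9 → total 66.
Compare {P1, P2, P5}: detour distance 57 + fixed 12 = 69.
Compare {P1, P3, P5}: detour distance 57 + fixed 14 = 71.
Compare {P2, P5}: detour distance 64 + fixed 8 = 72.
All other subsets cost ≥ 69. Minimum total cost: 66.

66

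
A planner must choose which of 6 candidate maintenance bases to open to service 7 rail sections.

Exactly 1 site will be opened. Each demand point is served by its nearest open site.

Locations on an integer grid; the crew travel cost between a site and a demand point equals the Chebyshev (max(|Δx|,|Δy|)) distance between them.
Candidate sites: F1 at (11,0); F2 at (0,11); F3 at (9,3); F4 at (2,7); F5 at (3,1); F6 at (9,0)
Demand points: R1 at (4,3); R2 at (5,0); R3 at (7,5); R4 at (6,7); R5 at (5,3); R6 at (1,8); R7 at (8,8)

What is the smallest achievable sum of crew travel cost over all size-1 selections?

30

Open {F5}.
  R1→F5 2, R2→F5 2, R3→F5 4, R4→F5 6, R5→F5 2, R6→F5 7, R7→F5 7  ⇒ total 30.
Compare {F4}: total 31.
Compare {F3}: total 32.
No size-1 selection does better; minimum is 30.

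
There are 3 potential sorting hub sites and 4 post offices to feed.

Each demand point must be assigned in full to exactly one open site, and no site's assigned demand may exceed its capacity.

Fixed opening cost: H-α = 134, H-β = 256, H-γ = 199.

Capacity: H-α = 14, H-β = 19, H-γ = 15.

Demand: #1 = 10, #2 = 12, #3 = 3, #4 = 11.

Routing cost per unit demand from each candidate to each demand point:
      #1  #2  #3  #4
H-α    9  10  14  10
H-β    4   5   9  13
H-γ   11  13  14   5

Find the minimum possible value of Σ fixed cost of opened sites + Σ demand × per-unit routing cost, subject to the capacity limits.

821

Open {H-α, H-β, H-γ}; cheapest assignment that respects the capacities:
  H-α (cap 14, load 10): #1 — cost 10×9 = 90
  H-β (cap 19, load 15): #2, #3 — cost 12×5 + 3×9 = 87
  H-γ (cap 15, load 11): #4 — cost 11×5 = 55
  Shipping 232, fixed 589 → total 821.
  Any other capacity-feasible assignment to {H-α, H-β, H-γ} ships for at least 232.
Total demand is 36 and no other set of sites has combined capacity ≥ 36, so {H-α, H-β, H-γ} is the only feasible choice of open sites. Minimum: 821.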